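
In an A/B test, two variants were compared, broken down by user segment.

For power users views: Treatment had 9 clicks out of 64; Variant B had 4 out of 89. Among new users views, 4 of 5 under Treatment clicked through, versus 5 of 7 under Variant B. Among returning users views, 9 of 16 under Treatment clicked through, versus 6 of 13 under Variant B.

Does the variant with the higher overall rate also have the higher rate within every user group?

Power users: Treatment 9/64 = 14.1%, Variant B 4/89 = 4.5% → Treatment
New users: Treatment 4/5 = 80.0%, Variant B 5/7 = 71.4% → Treatment
Returning users: Treatment 9/16 = 56.2%, Variant B 6/13 = 46.2% → Treatment
Overall: Treatment 22/85 = 25.9%, Variant B 15/109 = 13.8% → Treatment
Treatment wins overall and in every user group — no reversal.

Yes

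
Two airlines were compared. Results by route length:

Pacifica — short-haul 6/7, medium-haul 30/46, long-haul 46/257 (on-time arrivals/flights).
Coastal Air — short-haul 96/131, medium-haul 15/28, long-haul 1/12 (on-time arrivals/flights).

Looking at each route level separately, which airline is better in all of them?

Short-haul: Pacifica 6/7 = 85.7%, Coastal Air 96/131 = 73.3% → Pacifica
Medium-haul: Pacifica 30/46 = 65.2%, Coastal Air 15/28 = 53.6% → Pacifica
Long-haul: Pacifica 46/257 = 17.9%, Coastal Air 1/12 = 8.3% → Pacifica
Pacifica has the higher rate in all 3 groups.

Pacifica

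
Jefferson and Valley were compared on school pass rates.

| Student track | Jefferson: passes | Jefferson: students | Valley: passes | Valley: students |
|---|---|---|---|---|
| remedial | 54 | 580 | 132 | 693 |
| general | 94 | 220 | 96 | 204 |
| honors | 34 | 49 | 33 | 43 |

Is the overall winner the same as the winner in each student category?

Remedial: Jefferson 54/580 = 9.3%, Valley 132/693 = 19.0% → Valley
General: Jefferson 94/220 = 42.7%, Valley 96/204 = 47.1% → Valley
Honors: Jefferson 34/49 = 69.4%, Valley 33/43 = 76.7% → Valley
Overall: Jefferson 182/849 = 21.4%, Valley 261/940 = 27.8% → Valley
Valley wins overall and in every student group — no reversal.

Yes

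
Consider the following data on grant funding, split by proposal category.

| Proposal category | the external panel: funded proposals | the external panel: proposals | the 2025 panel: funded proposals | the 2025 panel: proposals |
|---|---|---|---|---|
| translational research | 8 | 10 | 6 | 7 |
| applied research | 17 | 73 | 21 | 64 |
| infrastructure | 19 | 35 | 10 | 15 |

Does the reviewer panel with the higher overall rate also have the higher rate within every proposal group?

Yes

Translational research: the external panel 8/10 = 80.0%, the 2025 panel 6/7 = 85.7% → the 2025 panel
Applied research: the external panel 17/73 = 23.3%, the 2025 panel 21/64 = 32.8% → the 2025 panel
Infrastructure: the external panel 19/35 = 54.3%, the 2025 panel 10/15 = 66.7% → the 2025 panel
Overall: the external panel 44/118 = 37.3%, the 2025 panel 37/86 = 43.0% → the 2025 panel
The 2025 panel wins overall and in every proposal group — no reversal.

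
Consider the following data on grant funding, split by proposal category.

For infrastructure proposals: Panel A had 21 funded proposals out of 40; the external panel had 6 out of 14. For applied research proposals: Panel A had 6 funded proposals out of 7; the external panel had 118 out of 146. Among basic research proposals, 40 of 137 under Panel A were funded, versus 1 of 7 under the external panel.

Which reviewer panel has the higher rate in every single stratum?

Infrastructure: Panel A 21/40 = 52.5%, the external panel 6/14 = 42.9% → Panel A
Applied research: Panel A 6/7 = 85.7%, the external panel 118/146 = 80.8% → Panel A
Basic research: Panel A 40/137 = 29.2%, the external panel 1/7 = 14.3% → Panel A
Panel A has the higher rate in all 3 groups.

Panel A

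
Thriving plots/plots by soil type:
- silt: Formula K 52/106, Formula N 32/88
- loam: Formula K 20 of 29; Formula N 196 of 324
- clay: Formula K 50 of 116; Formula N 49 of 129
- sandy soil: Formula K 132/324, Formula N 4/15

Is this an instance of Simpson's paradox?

Silt: Formula K 52/106 = 49.1%, Formula N 32/88 = 36.4% → Formula K
Loam: Formula K 20/29 = 69.0%, Formula N 196/324 = 60.5% → Formula K
Clay: Formula K 50/116 = 43.1%, Formula N 49/129 = 38.0% → Formula K
Sandy soil: Formula K 132/324 = 40.7%, Formula N 4/15 = 26.7% → Formula K
Overall: Formula K 254/575 = 44.2%, Formula N 281/556 = 50.5% → Formula N
Formula K wins each soil group but Formula N wins overall — the comparison reverses. Formula K's plots skew toward sandy soil, which has a lower base rate.

Yes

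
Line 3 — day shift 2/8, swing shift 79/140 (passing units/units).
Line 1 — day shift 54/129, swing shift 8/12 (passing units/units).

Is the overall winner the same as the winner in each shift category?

No

Day shift: Line 3 2/8 = 25.0%, Line 1 54/129 = 41.9% → Line 1
Swing shift: Line 3 79/140 = 56.4%, Line 1 8/12 = 66.7% → Line 1
Overall: Line 3 81/148 = 54.7%, Line 1 62/141 = 44.0% → Line 3
Line 1 wins each shift group but Line 3 wins overall — the comparison reverses. Line 1's units skew toward day shift, which has a lower base rate.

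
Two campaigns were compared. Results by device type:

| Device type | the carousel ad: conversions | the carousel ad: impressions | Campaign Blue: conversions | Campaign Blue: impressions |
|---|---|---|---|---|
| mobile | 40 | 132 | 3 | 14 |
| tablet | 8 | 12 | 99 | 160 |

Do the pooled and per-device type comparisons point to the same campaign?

Mobile: the carousel ad 40/132 = 30.3%, Campaign Blue 3/14 = 21.4% → the carousel ad
Tablet: the carousel ad 8/12 = 66.7%, Campaign Blue 99/160 = 61.9% → the carousel ad
Overall: the carousel ad 48/144 = 33.3%, Campaign Blue 102/174 = 58.6% → Campaign Blue
The carousel ad wins each device group but Campaign Blue wins overall — the comparison reverses. The carousel ad's impressions skew toward mobile, which has a lower base rate.

No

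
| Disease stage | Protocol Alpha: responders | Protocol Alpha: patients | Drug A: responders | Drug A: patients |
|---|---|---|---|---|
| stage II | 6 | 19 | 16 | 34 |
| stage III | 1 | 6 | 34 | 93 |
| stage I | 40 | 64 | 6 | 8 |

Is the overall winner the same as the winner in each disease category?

No

Stage II: Protocol Alpha 6/19 = 31.6%, Drug A 16/34 = 47.1% → Drug A
Stage III: Protocol Alpha 1/6 = 16.7%, Drug A 34/93 = 36.6% → Drug A
Stage I: Protocol Alpha 40/64 = 62.5%, Drug A 6/8 = 75.0% → Drug A
Overall: Protocol Alpha 47/89 = 52.8%, Drug A 56/135 = 41.5% → Protocol Alpha
Drug A wins each disease group but Protocol Alpha wins overall — the comparison reverses. Drug A's patients skew toward stage III, which has a lower base rate.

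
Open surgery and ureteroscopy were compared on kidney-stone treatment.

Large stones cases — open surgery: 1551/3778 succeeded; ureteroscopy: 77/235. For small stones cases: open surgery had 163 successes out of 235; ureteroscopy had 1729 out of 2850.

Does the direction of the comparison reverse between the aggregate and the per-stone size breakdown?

Large stones: open surgery 1551/3778 = 41.1%, ureteroscopy 77/235 = 32.8% → open surgery
Small stones: open surgery 163/235 = 69.4%, ureteroscopy 1729/2850 = 60.7% → open surgery
Overall: open surgery 1714/4013 = 42.7%, ureteroscopy 1806/3085 = 58.5% → ureteroscopy
Open surgery wins each stone group but ureteroscopy wins overall — the comparison reverses. Open surgery's cases skew toward large stones, which has a lower base rate.

Yes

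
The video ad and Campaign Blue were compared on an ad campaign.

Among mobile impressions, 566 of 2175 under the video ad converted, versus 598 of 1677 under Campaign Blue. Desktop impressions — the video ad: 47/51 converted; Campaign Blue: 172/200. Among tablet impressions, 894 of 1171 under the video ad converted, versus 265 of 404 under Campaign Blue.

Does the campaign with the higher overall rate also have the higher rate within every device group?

Mobile: the video ad 566/2175 = 26.0%, Campaign Blue 598/1677 = 35.7% → Campaign Blue
Desktop: the video ad 47/51 = 92.2%, Campaign Blue 172/200 = 86.0% → the video ad
Tablet: the video ad 894/1171 = 76.3%, Campaign Blue 265/404 = 65.6% → the video ad
Overall: the video ad 1507/3397 = 44.4%, Campaign Blue 1035/2281 = 45.4% → Campaign Blue
Neither sweeps: the video ad wins 2 of 3 groups, Campaign Blue wins 1. Campaign Blue wins overall but not every group — no Simpson reversal.

No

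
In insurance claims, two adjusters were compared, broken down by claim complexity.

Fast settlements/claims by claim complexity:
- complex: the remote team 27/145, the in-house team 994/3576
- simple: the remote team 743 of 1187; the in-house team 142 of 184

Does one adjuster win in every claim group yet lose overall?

Yes

Complex: the remote team 27/145 = 18.6%, the in-house team 994/3576 = 27.8% → the in-house team
Simple: the remote team 743/1187 = 62.6%, the in-house team 142/184 = 77.2% → the in-house team
Overall: the remote team 770/1332 = 57.8%, the in-house team 1136/3760 = 30.2% → the remote team
The in-house team wins each claim group but the remote team wins overall — the comparison reverses. The in-house team's claims skew toward complex, which has a lower base rate.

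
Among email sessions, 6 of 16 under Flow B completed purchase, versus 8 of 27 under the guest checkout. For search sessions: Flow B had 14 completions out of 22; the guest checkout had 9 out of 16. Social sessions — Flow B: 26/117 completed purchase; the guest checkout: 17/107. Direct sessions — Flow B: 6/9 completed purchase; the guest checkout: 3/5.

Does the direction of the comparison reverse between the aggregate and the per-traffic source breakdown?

Email: Flow B 6/16 = 37.5%, the guest checkout 8/27 = 29.6% → Flow B
Search: Flow B 14/22 = 63.6%, the guest checkout 9/16 = 56.2% → Flow B
Social: Flow B 26/117 = 22.2%, the guest checkout 17/107 = 15.9% → Flow B
Direct: Flow B 6/9 = 66.7%, the guest checkout 3/5 = 60.0% → Flow B
Overall: Flow B 52/164 = 31.7%, the guest checkout 37/155 = 23.9% → Flow B
Flow B wins overall and in every traffic group — no reversal.

No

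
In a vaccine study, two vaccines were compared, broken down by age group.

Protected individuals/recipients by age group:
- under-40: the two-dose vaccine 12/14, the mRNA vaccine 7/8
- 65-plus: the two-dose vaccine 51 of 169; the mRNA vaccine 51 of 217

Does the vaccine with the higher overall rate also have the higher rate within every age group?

No

Under-40: the two-dose vaccine 12/14 = 85.7%, the mRNA vaccine 7/8 = 87.5% → the mRNA vaccine
65-plus: the two-dose vaccine 51/169 = 30.2%, the mRNA vaccine 51/217 = 23.5% → the two-dose vaccine
Overall: the two-dose vaccine 63/183 = 34.4%, the mRNA vaccine 58/225 = 25.8% → the two-dose vaccine
Neither sweeps: the two-dose vaccine wins 1 of 2 groups, the mRNA vaccine wins 1. The two-dose vaccine wins overall but not every group — no Simpson reversal.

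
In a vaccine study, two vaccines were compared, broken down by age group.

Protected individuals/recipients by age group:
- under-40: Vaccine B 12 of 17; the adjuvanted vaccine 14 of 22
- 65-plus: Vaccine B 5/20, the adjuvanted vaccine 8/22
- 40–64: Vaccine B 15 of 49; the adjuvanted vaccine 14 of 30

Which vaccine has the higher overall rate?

Under-40: Vaccine B 12/17 = 70.6%, the adjuvanted vaccine 14/22 = 63.6% → Vaccine B
65-plus: Vaccine B 5/20 = 25.0%, the adjuvanted vaccine 8/22 = 36.4% → the adjuvanted vaccine
40–64: Vaccine B 15/49 = 30.6%, the adjuvanted vaccine 14/30 = 46.7% → the adjuvanted vaccine
Overall: Vaccine B 32/86 = 37.2%, the adjuvanted vaccine 36/74 = 48.6% → the adjuvanted vaccine
(Neither sweeps every age group, but the adjuvanted vaccine has the higher pooled rate.)

the adjuvanted vaccine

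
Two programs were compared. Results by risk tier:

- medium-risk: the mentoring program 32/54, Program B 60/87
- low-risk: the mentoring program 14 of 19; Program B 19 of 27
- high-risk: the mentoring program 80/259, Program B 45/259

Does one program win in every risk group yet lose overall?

Medium-risk: the mentoring program 32/54 = 59.3%, Program B 60/87 = 69.0% → Program B
Low-risk: the mentoring program 14/19 = 73.7%, Program B 19/27 = 70.4% → the mentoring program
High-risk: the mentoring program 80/259 = 30.9%, Program B 45/259 = 17.4% → the mentoring program
Overall: the mentoring program 126/332 = 38.0%, Program B 124/373 = 33.2% → the mentoring program
Neither sweeps: the mentoring program wins 2 of 3 groups, Program B wins 1. The mentoring program wins overall but not every group — no Simpson reversal.

No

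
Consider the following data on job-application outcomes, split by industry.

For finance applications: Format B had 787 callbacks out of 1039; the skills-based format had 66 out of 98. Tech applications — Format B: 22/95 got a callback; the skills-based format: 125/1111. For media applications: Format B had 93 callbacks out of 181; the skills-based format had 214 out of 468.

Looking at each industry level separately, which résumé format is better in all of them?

Format B

Finance: Format B 787/1039 = 75.7%, the skills-based format 66/98 = 67.3% → Format B
Tech: Format B 22/95 = 23.2%, the skills-based format 125/1111 = 11.3% → Format B
Media: Format B 93/181 = 51.4%, the skills-based format 214/468 = 45.7% → Format B
Format B has the higher rate in all 3 groups.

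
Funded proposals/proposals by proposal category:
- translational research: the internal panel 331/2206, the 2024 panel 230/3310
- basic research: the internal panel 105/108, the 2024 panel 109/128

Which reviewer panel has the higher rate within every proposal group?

Translational research: the internal panel 331/2206 = 15.0%, the 2024 panel 230/3310 = 6.9% → the internal panel
Basic research: the internal panel 105/108 = 97.2%, the 2024 panel 109/128 = 85.2% → the internal panel
The internal panel has the higher rate in both groups.

the internal panel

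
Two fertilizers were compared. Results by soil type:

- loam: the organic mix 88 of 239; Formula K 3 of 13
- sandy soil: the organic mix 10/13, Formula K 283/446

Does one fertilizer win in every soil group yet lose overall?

Loam: the organic mix 88/239 = 36.8%, Formula K 3/13 = 23.1% → the organic mix
Sandy soil: the organic mix 10/13 = 76.9%, Formula K 283/446 = 63.5% → the organic mix
Overall: the organic mix 98/252 = 38.9%, Formula K 286/459 = 62.3% → Formula K
The organic mix wins each soil group but Formula K wins overall — the comparison reverses. The organic mix's plots skew toward loam, which has a lower base rate.

Yes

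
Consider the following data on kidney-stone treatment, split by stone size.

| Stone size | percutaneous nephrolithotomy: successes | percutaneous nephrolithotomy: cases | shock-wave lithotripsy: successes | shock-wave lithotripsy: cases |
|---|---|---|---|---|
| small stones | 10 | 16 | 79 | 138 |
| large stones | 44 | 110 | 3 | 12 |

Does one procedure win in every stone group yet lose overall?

Small stones: percutaneous nephrolithotomy 10/16 = 62.5%, shock-wave lithotripsy 79/138 = 57.2% → percutaneous nephrolithotomy
Large stones: percutaneous nephrolithotomy 44/110 = 40.0%, shock-wave lithotripsy 3/12 = 25.0% → percutaneous nephrolithotomy
Overall: percutaneous nephrolithotomy 54/126 = 42.9%, shock-wave lithotripsy 82/150 = 54.7% → shock-wave lithotripsy
Percutaneous nephrolithotomy wins each stone group but shock-wave lithotripsy wins overall — the comparison reverses. Percutaneous nephrolithotomy's cases skew toward large stones, which has a lower base rate.

Yes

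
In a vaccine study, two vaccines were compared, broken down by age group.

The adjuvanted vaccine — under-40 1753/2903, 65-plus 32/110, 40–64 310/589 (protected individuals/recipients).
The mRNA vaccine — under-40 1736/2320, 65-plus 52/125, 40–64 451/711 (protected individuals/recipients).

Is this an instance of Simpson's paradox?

No

Under-40: the adjuvanted vaccine 1753/2903 = 60.4%, the mRNA vaccine 1736/2320 = 74.8% → the mRNA vaccine
65-plus: the adjuvanted vaccine 32/110 = 29.1%, the mRNA vaccine 52/125 = 41.6% → the mRNA vaccine
40–64: the adjuvanted vaccine 310/589 = 52.6%, the mRNA vaccine 451/711 = 63.4% → the mRNA vaccine
Overall: the adjuvanted vaccine 2095/3602 = 58.2%, the mRNA vaccine 2239/3156 = 70.9% → the mRNA vaccine
The mRNA vaccine wins overall and in every age group — no reversal.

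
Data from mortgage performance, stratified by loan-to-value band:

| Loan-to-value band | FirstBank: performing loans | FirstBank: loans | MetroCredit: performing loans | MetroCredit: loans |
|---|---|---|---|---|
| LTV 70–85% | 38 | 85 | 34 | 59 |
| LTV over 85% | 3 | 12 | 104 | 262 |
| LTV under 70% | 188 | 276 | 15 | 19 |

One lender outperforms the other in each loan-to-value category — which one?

LTV 70–85%: FirstBank 38/85 = 44.7%, MetroCredit 34/59 = 57.6% → MetroCredit
LTV over 85%: FirstBank 3/12 = 25.0%, MetroCredit 104/262 = 39.7% → MetroCredit
LTV under 70%: FirstBank 188/276 = 68.1%, MetroCredit 15/19 = 78.9% → MetroCredit
MetroCredit has the higher rate in all 3 groups.

MetroCredit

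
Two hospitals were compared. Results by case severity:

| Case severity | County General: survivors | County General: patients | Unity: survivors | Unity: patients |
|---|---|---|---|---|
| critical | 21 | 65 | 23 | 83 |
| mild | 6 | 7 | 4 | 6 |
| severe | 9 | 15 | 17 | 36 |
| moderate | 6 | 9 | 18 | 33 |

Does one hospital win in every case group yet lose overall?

No

Critical: County General 21/65 = 32.3%, Unity 23/83 = 27.7% → County General
Mild: County General 6/7 = 85.7%, Unity 4/6 = 66.7% → County General
Severe: County General 9/15 = 60.0%, Unity 17/36 = 47.2% → County General
Moderate: County General 6/9 = 66.7%, Unity 18/33 = 54.5% → County General
Overall: County General 42/96 = 43.8%, Unity 62/158 = 39.2% → County General
County General wins overall and in every case group — no reversal.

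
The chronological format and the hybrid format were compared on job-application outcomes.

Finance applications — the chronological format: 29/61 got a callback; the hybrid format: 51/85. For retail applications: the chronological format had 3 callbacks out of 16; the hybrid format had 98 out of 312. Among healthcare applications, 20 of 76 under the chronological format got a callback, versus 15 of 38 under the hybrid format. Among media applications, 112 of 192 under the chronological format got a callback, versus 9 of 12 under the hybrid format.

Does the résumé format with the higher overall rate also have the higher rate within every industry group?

No

Finance: the chronological format 29/61 = 47.5%, the hybrid format 51/85 = 60.0% → the hybrid format
Retail: the chronological format 3/16 = 18.8%, the hybrid format 98/312 = 31.4% → the hybrid format
Healthcare: the chronological format 20/76 = 26.3%, the hybrid format 15/38 = 39.5% → the hybrid format
Media: the chronological format 112/192 = 58.3%, the hybrid format 9/12 = 75.0% → the hybrid format
Overall: the chronological format 164/345 = 47.5%, the hybrid format 173/447 = 38.7% → the chronological format
The hybrid format wins each industry group but the chronological format wins overall — the comparison reverses. The hybrid format's applications skew toward retail, which has a lower base rate.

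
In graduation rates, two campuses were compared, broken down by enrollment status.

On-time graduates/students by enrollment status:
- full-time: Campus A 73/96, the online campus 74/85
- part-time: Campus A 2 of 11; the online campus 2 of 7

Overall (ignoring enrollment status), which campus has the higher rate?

the online campus

Full-time: Campus A 73/96 = 76.0%, the online campus 74/85 = 87.1% → the online campus
Part-time: Campus A 2/11 = 18.2%, the online campus 2/7 = 28.6% → the online campus
Overall: Campus A 75/107 = 70.1%, the online campus 76/92 = 82.6% → the online campus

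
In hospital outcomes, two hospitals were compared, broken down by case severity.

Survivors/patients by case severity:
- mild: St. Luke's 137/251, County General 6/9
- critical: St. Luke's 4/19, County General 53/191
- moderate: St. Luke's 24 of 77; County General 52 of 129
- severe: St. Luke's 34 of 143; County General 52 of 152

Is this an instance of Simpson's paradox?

Mild: St. Luke's 137/251 = 54.6%, County General 6/9 = 66.7% → County General
Critical: St. Luke's 4/19 = 21.1%, County General 53/191 = 27.7% → County General
Moderate: St. Luke's 24/77 = 31.2%, County General 52/129 = 40.3% → County General
Severe: St. Luke's 34/143 = 23.8%, County General 52/152 = 34.2% → County General
Overall: St. Luke's 199/490 = 40.6%, County General 163/481 = 33.9% → St. Luke's
County General wins each case group but St. Luke's wins overall — the comparison reverses. County General's patients skew toward critical, which has a lower base rate.

Yes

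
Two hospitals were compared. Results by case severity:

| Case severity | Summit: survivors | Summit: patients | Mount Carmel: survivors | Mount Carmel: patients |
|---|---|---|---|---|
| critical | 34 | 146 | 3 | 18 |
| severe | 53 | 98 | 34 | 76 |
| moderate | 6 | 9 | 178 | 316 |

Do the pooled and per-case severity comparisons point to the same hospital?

No

Critical: Summit 34/146 = 23.3%, Mount Carmel 3/18 = 16.7% → Summit
Severe: Summit 53/98 = 54.1%, Mount Carmel 34/76 = 44.7% → Summit
Moderate: Summit 6/9 = 66.7%, Mount Carmel 178/316 = 56.3% → Summit
Overall: Summit 93/253 = 36.8%, Mount Carmel 215/410 = 52.4% → Mount Carmel
Summit wins each case group but Mount Carmel wins overall — the comparison reverses. Summit's patients skew toward critical, which has a lower base rate.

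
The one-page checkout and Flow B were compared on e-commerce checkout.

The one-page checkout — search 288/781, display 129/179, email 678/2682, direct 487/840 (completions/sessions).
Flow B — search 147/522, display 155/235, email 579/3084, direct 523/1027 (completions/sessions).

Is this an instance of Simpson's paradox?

No

Search: the one-page checkout 288/781 = 36.9%, Flow B 147/522 = 28.2% → the one-page checkout
Display: the one-page checkout 129/179 = 72.1%, Flow B 155/235 = 66.0% → the one-page checkout
Email: the one-page checkout 678/2682 = 25.3%, Flow B 579/3084 = 18.8% → the one-page checkout
Direct: the one-page checkout 487/840 = 58.0%, Flow B 523/1027 = 50.9% → the one-page checkout
Overall: the one-page checkout 1582/4482 = 35.3%, Flow B 1404/4868 = 28.8% → the one-page checkout
The one-page checkout wins overall and in every traffic group — no reversal.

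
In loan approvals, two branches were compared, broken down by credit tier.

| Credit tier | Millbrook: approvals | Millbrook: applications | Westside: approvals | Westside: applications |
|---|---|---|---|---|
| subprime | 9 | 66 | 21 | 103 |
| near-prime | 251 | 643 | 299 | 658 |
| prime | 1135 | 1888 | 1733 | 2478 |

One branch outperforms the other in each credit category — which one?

Westside

Subprime: Millbrook 9/66 = 13.6%, Westside 21/103 = 20.4% → Westside
Near-prime: Millbrook 251/643 = 39.0%, Westside 299/658 = 45.4% → Westside
Prime: Millbrook 1135/1888 = 60.1%, Westside 1733/2478 = 69.9% → Westside
Westside has the higher rate in all 3 groups.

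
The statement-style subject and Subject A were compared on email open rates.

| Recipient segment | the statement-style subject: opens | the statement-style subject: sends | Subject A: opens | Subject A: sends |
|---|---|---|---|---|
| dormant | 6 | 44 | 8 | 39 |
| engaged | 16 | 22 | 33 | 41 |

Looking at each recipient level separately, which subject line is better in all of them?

Dormant: the statement-style subject 6/44 = 13.6%, Subject A 8/39 = 20.5% → Subject A
Engaged: the statement-style subject 16/22 = 72.7%, Subject A 33/41 = 80.5% → Subject A
Subject A has the higher rate in both groups.

Subject A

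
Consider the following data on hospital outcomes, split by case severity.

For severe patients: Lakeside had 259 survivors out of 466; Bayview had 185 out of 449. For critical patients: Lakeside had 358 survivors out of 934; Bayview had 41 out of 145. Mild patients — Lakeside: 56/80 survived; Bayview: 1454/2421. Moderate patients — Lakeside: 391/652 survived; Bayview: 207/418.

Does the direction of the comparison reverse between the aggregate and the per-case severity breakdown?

Severe: Lakeside 259/466 = 55.6%, Bayview 185/449 = 41.2% → Lakeside
Critical: Lakeside 358/934 = 38.3%, Bayview 41/145 = 28.3% → Lakeside
Mild: Lakeside 56/80 = 70.0%, Bayview 1454/2421 = 60.1% → Lakeside
Moderate: Lakeside 391/652 = 60.0%, Bayview 207/418 = 49.5% → Lakeside
Overall: Lakeside 1064/2132 = 49.9%, Bayview 1887/3433 = 55.0% → Bayview
Lakeside wins each case group but Bayview wins overall — the comparison reverses. Lakeside's patients skew toward critical, which has a lower base rate.

Yes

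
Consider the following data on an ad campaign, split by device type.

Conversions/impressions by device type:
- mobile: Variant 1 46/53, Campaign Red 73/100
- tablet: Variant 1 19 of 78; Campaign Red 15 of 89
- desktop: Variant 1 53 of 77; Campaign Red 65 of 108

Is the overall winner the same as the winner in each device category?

Yes

Mobile: Variant 1 46/53 = 86.8%, Campaign Red 73/100 = 73.0% → Variant 1
Tablet: Variant 1 19/78 = 24.4%, Campaign Red 15/89 = 16.9% → Variant 1
Desktop: Variant 1 53/77 = 68.8%, Campaign Red 65/108 = 60.2% → Variant 1
Overall: Variant 1 118/208 = 56.7%, Campaign Red 153/297 = 51.5% → Variant 1
Variant 1 wins overall and in every device group — no reversal.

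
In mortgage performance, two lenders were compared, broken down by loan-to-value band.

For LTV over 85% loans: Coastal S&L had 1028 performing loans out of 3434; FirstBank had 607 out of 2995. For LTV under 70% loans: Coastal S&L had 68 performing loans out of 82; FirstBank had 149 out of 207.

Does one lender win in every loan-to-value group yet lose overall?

LTV over 85%: Coastal S&L 1028/3434 = 29.9%, FirstBank 607/2995 = 20.3% → Coastal S&L
LTV under 70%: Coastal S&L 68/82 = 82.9%, FirstBank 149/207 = 72.0% → Coastal S&L
Overall: Coastal S&L 1096/3516 = 31.2%, FirstBank 756/3202 = 23.6% → Coastal S&L
Coastal S&L wins overall and in every loan-to-value group — no reversal.

No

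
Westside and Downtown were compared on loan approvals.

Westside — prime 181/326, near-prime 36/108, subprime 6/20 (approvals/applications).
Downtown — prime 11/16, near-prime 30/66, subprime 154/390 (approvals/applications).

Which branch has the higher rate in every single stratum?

Prime: Westside 181/326 = 55.5%, Downtown 11/16 = 68.8% → Downtown
Near-prime: Westside 36/108 = 33.3%, Downtown 30/66 = 45.5% → Downtown
Subprime: Westside 6/20 = 30.0%, Downtown 154/390 = 39.5% → Downtown
Downtown has the higher rate in all 3 groups.

Downtown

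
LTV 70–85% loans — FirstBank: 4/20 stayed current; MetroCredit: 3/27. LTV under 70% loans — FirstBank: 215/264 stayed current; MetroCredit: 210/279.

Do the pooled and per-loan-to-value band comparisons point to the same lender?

Yes

LTV 70–85%: FirstBank 4/20 = 20.0%, MetroCredit 3/27 = 11.1% → FirstBank
LTV under 70%: FirstBank 215/264 = 81.4%, MetroCredit 210/279 = 75.3% → FirstBank
Overall: FirstBank 219/284 = 77.1%, MetroCredit 213/306 = 69.6% → FirstBank
FirstBank wins overall and in every loan-to-value group — no reversal.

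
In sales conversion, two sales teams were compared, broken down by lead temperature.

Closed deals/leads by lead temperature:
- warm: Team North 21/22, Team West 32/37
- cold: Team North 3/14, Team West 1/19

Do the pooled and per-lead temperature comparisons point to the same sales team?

Warm: Team North 21/22 = 95.5%, Team West 32/37 = 86.5% → Team North
Cold: Team North 3/14 = 21.4%, Team West 1/19 = 5.3% → Team North
Overall: Team North 24/36 = 66.7%, Team West 33/56 = 58.9% → Team North
Team North wins overall and in every lead group — no reversal.

Yes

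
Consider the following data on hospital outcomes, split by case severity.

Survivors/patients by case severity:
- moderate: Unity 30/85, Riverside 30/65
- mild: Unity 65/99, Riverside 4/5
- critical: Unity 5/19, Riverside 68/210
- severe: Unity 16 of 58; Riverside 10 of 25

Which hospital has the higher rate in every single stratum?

Riverside

Moderate: Unity 30/85 = 35.3%, Riverside 30/65 = 46.2% → Riverside
Mild: Unity 65/99 = 65.7%, Riverside 4/5 = 80.0% → Riverside
Critical: Unity 5/19 = 26.3%, Riverside 68/210 = 32.4% → Riverside
Severe: Unity 16/58 = 27.6%, Riverside 10/25 = 40.0% → Riverside
Riverside has the higher rate in all 4 groups.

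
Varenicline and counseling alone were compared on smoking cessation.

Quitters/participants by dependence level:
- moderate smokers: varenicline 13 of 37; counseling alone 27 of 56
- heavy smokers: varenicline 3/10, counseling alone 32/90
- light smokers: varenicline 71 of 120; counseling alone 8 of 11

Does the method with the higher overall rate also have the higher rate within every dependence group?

No

Moderate smokers: varenicline 13/37 = 35.1%, counseling alone 27/56 = 48.2% → counseling alone
Heavy smokers: varenicline 3/10 = 30.0%, counseling alone 32/90 = 35.6% → counseling alone
Light smokers: varenicline 71/120 = 59.2%, counseling alone 8/11 = 72.7% → counseling alone
Overall: varenicline 87/167 = 52.1%, counseling alone 67/157 = 42.7% → varenicline
Counseling alone wins each dependence group but varenicline wins overall — the comparison reverses. Counseling alone's participants skew toward heavy smokers, which has a lower base rate.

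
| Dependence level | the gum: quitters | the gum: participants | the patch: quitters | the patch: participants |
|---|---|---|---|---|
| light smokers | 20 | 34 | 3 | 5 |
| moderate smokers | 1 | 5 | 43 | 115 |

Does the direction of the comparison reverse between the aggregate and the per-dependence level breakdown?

Yes

Light smokers: the gum 20/34 = 58.8%, the patch 3/5 = 60.0% → the patch
Moderate smokers: the gum 1/5 = 20.0%, the patch 43/115 = 37.4% → the patch
Overall: the gum 21/39 = 53.8%, the patch 46/120 = 38.3% → the gum
The patch wins each dependence group but the gum wins overall — the comparison reverses. The patch's participants skew toward moderate smokers, which has a lower base rate.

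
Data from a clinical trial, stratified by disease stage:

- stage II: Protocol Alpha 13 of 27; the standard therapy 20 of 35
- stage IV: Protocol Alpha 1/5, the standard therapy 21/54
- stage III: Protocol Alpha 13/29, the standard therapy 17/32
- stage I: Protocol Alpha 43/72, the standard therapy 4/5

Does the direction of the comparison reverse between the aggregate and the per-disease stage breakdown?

Yes

Stage II: Protocol Alpha 13/27 = 48.1%, the standard therapy 20/35 = 57.1% → the standard therapy
Stage IV: Protocol Alpha 1/5 = 20.0%, the standard therapy 21/54 = 38.9% → the standard therapy
Stage III: Protocol Alpha 13/29 = 44.8%, the standard therapy 17/32 = 53.1% → the standard therapy
Stage I: Protocol Alpha 43/72 = 59.7%, the standard therapy 4/5 = 80.0% → the standard therapy
Overall: Protocol Alpha 70/133 = 52.6%, the standard therapy 62/126 = 49.2% → Protocol Alpha
The standard therapy wins each disease group but Protocol Alpha wins overall — the comparison reverses. The standard therapy's patients skew toward stage IV, which has a lower base rate.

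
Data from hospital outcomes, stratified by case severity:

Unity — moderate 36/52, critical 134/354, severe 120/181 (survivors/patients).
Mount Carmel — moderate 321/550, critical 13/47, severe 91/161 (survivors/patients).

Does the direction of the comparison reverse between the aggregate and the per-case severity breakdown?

Moderate: Unity 36/52 = 69.2%, Mount Carmel 321/550 = 58.4% → Unity
Critical: Unity 134/354 = 37.9%, Mount Carmel 13/47 = 27.7% → Unity
Severe: Unity 120/181 = 66.3%, Mount Carmel 91/161 = 56.5% → Unity
Overall: Unity 290/587 = 49.4%, Mount Carmel 425/758 = 56.1% → Mount Carmel
Unity wins each case group but Mount Carmel wins overall — the comparison reverses. Unity's patients skew toward critical, which has a lower base rate.

Yes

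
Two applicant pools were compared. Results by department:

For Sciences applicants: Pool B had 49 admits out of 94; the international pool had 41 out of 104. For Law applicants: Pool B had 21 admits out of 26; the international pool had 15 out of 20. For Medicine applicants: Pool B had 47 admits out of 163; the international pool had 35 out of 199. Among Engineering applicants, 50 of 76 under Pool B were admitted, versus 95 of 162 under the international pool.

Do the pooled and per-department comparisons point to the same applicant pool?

Sciences: Pool B 49/94 = 52.1%, the international pool 41/104 = 39.4% → Pool B
Law: Pool B 21/26 = 80.8%, the international pool 15/20 = 75.0% → Pool B
Medicine: Pool B 47/163 = 28.8%, the international pool 35/199 = 17.6% → Pool B
Engineering: Pool B 50/76 = 65.8%, the international pool 95/162 = 58.6% → Pool B
Overall: Pool B 167/359 = 46.5%, the international pool 186/485 = 38.4% → Pool B
Pool B wins overall and in every department group — no reversal.

Yes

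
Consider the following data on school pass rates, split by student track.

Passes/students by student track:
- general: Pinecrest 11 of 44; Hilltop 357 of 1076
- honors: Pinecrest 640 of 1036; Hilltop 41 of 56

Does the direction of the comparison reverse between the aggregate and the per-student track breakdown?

General: Pinecrest 11/44 = 25.0%, Hilltop 357/1076 = 33.2% → Hilltop
Honors: Pinecrest 640/1036 = 61.8%, Hilltop 41/56 = 73.2% → Hilltop
Overall: Pinecrest 651/1080 = 60.3%, Hilltop 398/1132 = 35.2% → Pinecrest
Hilltop wins each student group but Pinecrest wins overall — the comparison reverses. Hilltop's students skew toward general, which has a lower base rate.

Yes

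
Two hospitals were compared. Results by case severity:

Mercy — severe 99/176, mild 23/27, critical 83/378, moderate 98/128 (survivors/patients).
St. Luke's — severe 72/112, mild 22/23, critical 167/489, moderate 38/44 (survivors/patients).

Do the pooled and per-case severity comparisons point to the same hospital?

Severe: Mercy 99/176 = 56.2%, St. Luke's 72/112 = 64.3% → St. Luke's
Mild: Mercy 23/27 = 85.2%, St. Luke's 22/23 = 95.7% → St. Luke's
Critical: Mercy 83/378 = 22.0%, St. Luke's 167/489 = 34.2% → St. Luke's
Moderate: Mercy 98/128 = 76.6%, St. Luke's 38/44 = 86.4% → St. Luke's
Overall: Mercy 303/709 = 42.7%, St. Luke's 299/668 = 44.8% → St. Luke's
St. Luke's wins overall and in every case group — no reversal.

Yes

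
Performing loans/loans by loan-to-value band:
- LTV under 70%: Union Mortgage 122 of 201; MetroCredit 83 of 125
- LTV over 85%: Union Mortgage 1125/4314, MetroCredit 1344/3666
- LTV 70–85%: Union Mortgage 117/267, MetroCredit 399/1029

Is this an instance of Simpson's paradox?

LTV under 70%: Union Mortgage 122/201 = 60.7%, MetroCredit 83/125 = 66.4% → MetroCredit
LTV over 85%: Union Mortgage 1125/4314 = 26.1%, MetroCredit 1344/3666 = 36.7% → MetroCredit
LTV 70–85%: Union Mortgage 117/267 = 43.8%, MetroCredit 399/1029 = 38.8% → Union Mortgage
Overall: Union Mortgage 1364/4782 = 28.5%, MetroCredit 1826/4820 = 37.9% → MetroCredit
Neither sweeps: Union Mortgage wins 1 of 3 groups, MetroCredit wins 2. MetroCredit wins overall but not every group — no Simpson reversal.

No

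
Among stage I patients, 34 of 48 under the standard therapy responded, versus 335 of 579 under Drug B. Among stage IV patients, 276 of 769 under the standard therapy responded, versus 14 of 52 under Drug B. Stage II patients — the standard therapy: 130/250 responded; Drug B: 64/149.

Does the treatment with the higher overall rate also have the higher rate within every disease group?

No

Stage I: the standard therapy 34/48 = 70.8%, Drug B 335/579 = 57.9% → the standard therapy
Stage IV: the standard therapy 276/769 = 35.9%, Drug B 14/52 = 26.9% → the standard therapy
Stage II: the standard therapy 130/250 = 52.0%, Drug B 64/149 = 43.0% → the standard therapy
Overall: the standard therapy 440/1067 = 41.2%, Drug B 413/780 = 52.9% → Drug B
The standard therapy wins each disease group but Drug B wins overall — the comparison reverses. The standard therapy's patients skew toward stage IV, which has a lower base rate.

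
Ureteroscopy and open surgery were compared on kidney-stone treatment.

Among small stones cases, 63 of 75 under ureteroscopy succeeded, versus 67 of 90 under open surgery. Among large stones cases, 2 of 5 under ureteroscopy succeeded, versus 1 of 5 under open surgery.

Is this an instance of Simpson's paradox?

No

Small stones: ureteroscopy 63/75 = 84.0%, open surgery 67/90 = 74.4% → ureteroscopy
Large stones: ureteroscopy 2/5 = 40.0%, open surgery 1/5 = 20.0% → ureteroscopy
Overall: ureteroscopy 65/80 = 81.2%, open surgery 68/95 = 71.6% → ureteroscopy
Ureteroscopy wins overall and in every stone group — no reversal.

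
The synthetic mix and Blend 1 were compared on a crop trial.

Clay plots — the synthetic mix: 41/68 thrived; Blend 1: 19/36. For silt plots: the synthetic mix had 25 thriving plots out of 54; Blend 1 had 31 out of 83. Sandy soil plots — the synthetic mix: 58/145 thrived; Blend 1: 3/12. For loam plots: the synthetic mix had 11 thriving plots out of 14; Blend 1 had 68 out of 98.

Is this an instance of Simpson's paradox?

Yes

Clay: the synthetic mix 41/68 = 60.3%, Blend 1 19/36 = 52.8% → the synthetic mix
Silt: the synthetic mix 25/54 = 46.3%, Blend 1 31/83 = 37.3% → the synthetic mix
Sandy soil: the synthetic mix 58/145 = 40.0%, Blend 1 3/12 = 25.0% → the synthetic mix
Loam: the synthetic mix 11/14 = 78.6%, Blend 1 68/98 = 69.4% → the synthetic mix
Overall: the synthetic mix 135/281 = 48.0%, Blend 1 121/229 = 52.8% → Blend 1
The synthetic mix wins each soil group but Blend 1 wins overall — the comparison reverses. The synthetic mix's plots skew toward sandy soil, which has a lower base rate.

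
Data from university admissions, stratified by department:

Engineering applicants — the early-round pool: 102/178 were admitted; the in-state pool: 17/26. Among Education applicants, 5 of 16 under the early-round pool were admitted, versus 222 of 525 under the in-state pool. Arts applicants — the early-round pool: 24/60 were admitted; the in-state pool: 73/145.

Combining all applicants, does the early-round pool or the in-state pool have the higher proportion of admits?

the early-round pool

Engineering: the early-round pool 102/178 = 57.3%, the in-state pool 17/26 = 65.4% → the in-state pool
Education: the early-round pool 5/16 = 31.2%, the in-state pool 222/525 = 42.3% → the in-state pool
Arts: the early-round pool 24/60 = 40.0%, the in-state pool 73/145 = 50.3% → the in-state pool
Overall: the early-round pool 131/254 = 51.6%, the in-state pool 312/696 = 44.8% → the early-round pool
(The in-state pool wins every department group but the early-round pool wins overall — the in-state pool's applicants skew toward the low-rate Education group.)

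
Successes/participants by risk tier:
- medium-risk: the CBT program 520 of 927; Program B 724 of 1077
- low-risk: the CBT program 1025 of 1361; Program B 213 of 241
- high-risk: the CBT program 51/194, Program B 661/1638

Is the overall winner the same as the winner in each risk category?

Medium-risk: the CBT program 520/927 = 56.1%, Program B 724/1077 = 67.2% → Program B
Low-risk: the CBT program 1025/1361 = 75.3%, Program B 213/241 = 88.4% → Program B
High-risk: the CBT program 51/194 = 26.3%, Program B 661/1638 = 40.4% → Program B
Overall: the CBT program 1596/2482 = 64.3%, Program B 1598/2956 = 54.1% → the CBT program
Program B wins each risk group but the CBT program wins overall — the comparison reverses. Program B's participants skew toward high-risk, which has a lower base rate.

No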